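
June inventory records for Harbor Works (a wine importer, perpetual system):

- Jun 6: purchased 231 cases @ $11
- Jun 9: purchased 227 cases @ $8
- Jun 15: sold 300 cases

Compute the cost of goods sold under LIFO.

Jun 15, 300 sold [LIFO — newest first]: 227 @ $8 + 73 @ $11 = $2,619
Ending inventory: 158 @ $11 = $1,738
Check: goods available $4,357 = COGS $2,619 + ending $1,738

COGS = $2,619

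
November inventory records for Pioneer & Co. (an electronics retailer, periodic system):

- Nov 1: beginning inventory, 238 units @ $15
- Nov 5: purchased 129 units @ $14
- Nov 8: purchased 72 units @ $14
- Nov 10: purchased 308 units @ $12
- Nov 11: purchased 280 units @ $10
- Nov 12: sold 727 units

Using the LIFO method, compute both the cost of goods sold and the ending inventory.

Nov 12, 727 sold [LIFO — newest first]: 280 @ $10 + 308 @ $12 + 72 @ $14 + 67 @ $14 = $8,442
Ending inventory: 238 @ $15 + 62 @ $14 = $4,438
Check: goods available $12,880 = COGS $8,442 + ending $4,438

COGS = $8,442; ending inventory = $4,438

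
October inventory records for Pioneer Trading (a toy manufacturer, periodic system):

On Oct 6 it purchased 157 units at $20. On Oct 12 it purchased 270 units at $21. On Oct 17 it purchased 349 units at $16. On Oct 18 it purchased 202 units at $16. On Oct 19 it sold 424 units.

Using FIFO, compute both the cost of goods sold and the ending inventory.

COGS = $8,747; ending inventory = $8,879

Oct 19, 424 sold [FIFO — oldest first]: 157 @ $20 + 267 @ $21 = $8,747
Ending inventory: 3 @ $21 + 349 @ $16 + 202 @ $16 = $8,879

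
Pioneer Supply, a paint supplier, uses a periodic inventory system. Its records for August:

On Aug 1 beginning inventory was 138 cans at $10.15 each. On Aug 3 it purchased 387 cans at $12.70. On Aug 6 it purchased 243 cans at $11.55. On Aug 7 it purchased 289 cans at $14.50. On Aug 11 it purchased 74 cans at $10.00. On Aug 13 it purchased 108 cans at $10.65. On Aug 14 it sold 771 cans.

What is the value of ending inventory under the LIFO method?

Ending inventory = $5,591.70

Aug 14, 771 sold [LIFO — newest first]: 108 @ $10.65 + 74 @ $10.00 + 289 @ $14.50 + 243 @ $11.55 + 57 @ $12.70 = $9,611.25
Ending inventory: 138 @ $10.15 + 330 @ $12.70 = $5,591.70
Check: goods available $15,202.95 = COGS $9,611.25 + ending $5,591.70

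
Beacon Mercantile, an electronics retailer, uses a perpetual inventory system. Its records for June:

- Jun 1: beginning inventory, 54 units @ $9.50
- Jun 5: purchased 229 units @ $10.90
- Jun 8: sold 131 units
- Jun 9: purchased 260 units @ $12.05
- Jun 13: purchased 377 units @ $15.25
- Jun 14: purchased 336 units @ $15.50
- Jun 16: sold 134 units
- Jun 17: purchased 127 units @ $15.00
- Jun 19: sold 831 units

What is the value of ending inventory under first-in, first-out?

Jun 8, 131 sold [FIFO — oldest first]: 54 @ $9.50 + 77 @ $10.90 = $1,352.30
Jun 16, 134 sold [FIFO — oldest first]: 134 @ $10.90 = $1,460.60
Jun 19, 831 sold [FIFO — oldest first]: 18 @ $10.90 + 260 @ $12.05 + 377 @ $15.25 + 176 @ $15.50 = $11,806.45
Total COGS = $1,352.30 + $1,460.60 + $11,806.45 = $14,619.35
Ending inventory: 160 @ $15.50 + 127 @ $15.00 = $4,385.00
Check: goods available $19,004.35 = COGS $14,619.35 + ending $4,385.00

Ending inventory = $4,385.00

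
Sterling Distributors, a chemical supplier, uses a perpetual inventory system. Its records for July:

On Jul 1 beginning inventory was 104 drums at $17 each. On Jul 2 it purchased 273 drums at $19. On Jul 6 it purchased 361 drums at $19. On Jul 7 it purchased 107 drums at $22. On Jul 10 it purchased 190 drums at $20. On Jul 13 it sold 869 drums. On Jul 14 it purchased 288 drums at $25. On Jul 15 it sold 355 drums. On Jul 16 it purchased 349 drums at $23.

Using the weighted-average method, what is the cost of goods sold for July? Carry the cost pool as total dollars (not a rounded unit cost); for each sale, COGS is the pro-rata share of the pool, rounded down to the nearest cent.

After Jul 1: 104 on hand, pool $1,768.00 (≈ $17.0000 each)
After Jul 2: 377 on hand, pool $6,955.00 (≈ $18.4483 each)
After Jul 6: 738 on hand, pool $13,814.00 (≈ $18.7182 each)
After Jul 7: 845 on hand, pool $16,168.00 (≈ $19.1337 each)
After Jul 10: 1035 on hand, pool $19,968.00 (≈ $19.2928 each)
Jul 13, sell 869: 869/1035 × $19,968.00 → $16,765.40
After Jul 14: 454 on hand, pool $10,402.60 (≈ $22.9132 each)
Jul 15, sell 355: 355/454 × $10,402.60 → $8,134.19
After Jul 16: 448 on hand, pool $10,295.41 (≈ $22.9808 each)
Total COGS = $16,765.40 + $8,134.19 = $24,899.59
Ending inventory (cost pool remaining) = $10,295.41
Check: goods available $35,195.00 = COGS $24,899.59 + ending $10,295.41

COGS = $24,899.59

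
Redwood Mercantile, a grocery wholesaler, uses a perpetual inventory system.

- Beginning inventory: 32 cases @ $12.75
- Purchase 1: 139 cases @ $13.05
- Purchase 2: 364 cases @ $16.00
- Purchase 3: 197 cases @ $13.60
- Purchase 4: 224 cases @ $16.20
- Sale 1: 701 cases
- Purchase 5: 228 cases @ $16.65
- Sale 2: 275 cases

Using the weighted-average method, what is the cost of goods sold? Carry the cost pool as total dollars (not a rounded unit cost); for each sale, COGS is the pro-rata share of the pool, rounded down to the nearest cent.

After Beginning: 32 on hand, pool $408.00 (≈ $12.7500 each)
After Purchase 1: 171 on hand, pool $2,221.95 (≈ $12.9939 each)
After Purchase 2: 535 on hand, pool $8,045.95 (≈ $15.0392 each)
After Purchase 3: 732 on hand, pool $10,725.15 (≈ $14.6518 each)
After Purchase 4: 956 on hand, pool $14,353.95 (≈ $15.0146 each)
Sale 1, sell 701: 701/956 × $14,353.95 → $10,525.22
After Purchase 5: 483 on hand, pool $7,624.93 (≈ $15.7866 each)
Sale 2, sell 275: 275/483 × $7,624.93 → $4,341.31
Total COGS = $10,525.22 + $4,341.31 = $14,866.53
Ending inventory (cost pool remaining) = $3,283.62

COGS = $14,866.53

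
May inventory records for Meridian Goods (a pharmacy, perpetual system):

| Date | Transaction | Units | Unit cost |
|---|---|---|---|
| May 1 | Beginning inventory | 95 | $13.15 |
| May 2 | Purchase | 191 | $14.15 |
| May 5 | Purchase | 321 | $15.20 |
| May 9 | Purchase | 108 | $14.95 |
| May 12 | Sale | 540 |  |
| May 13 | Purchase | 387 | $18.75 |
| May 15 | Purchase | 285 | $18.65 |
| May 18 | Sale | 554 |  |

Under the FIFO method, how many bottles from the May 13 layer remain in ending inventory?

8

May 12, 540 sold [FIFO — oldest first]: 95 @ $13.15 + 191 @ $14.15 + 254 @ $15.20 = $7,812.70
May 18, 554 sold [FIFO — oldest first]: 67 @ $15.20 + 108 @ $14.95 + 379 @ $18.75 = $9,739.25
Total COGS = $7,812.70 + $9,739.25 = $17,551.95
Ending inventory: 8 @ $18.75 + 285 @ $18.65 = $5,465.25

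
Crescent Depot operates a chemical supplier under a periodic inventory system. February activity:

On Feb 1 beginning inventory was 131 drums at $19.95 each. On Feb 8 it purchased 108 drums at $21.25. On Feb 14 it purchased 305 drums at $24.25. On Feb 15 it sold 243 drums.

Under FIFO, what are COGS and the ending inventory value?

COGS = $5,005.45; ending inventory = $7,299.25

Feb 15, 243 sold [FIFO — oldest first]: 131 @ $19.95 + 108 @ $21.25 + 4 @ $24.25 = $5,005.45
Ending inventory: 301 @ $24.25 = $7,299.25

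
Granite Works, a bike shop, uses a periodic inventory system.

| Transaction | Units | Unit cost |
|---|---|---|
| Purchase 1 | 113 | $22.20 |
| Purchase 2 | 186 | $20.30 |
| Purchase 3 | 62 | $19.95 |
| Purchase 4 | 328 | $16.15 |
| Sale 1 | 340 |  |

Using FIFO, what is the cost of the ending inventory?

Ending inventory = $5,716.15

Sale 1 (340) [FIFO — oldest first]: 113 @ $22.20 + 186 @ $20.30 + 41 @ $19.95 = $7,102.35
Ending inventory: 21 @ $19.95 + 328 @ $16.15 = $5,716.15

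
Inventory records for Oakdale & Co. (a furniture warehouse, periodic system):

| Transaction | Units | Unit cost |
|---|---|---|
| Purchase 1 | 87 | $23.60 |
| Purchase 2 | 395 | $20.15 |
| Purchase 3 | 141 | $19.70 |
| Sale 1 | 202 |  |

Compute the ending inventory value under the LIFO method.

Ending inventory = $8,783.30

Sale 1 (202) [LIFO — newest first]: 141 @ $19.70 + 61 @ $20.15 = $4,006.85
Ending inventory: 87 @ $23.60 + 334 @ $20.15 = $8,783.30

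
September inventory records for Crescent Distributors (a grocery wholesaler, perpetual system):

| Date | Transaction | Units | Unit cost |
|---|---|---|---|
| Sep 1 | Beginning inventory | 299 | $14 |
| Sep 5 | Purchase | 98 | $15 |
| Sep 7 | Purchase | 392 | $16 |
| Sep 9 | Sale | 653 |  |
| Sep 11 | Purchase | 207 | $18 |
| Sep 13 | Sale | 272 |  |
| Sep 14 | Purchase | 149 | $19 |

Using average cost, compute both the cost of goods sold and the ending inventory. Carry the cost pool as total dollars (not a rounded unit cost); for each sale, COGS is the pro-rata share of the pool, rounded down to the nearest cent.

After Sep 1: 299 on hand, pool $4,186.00 (≈ $14.0000 each)
After Sep 5: 397 on hand, pool $5,656.00 (≈ $14.2469 each)
After Sep 7: 789 on hand, pool $11,928.00 (≈ $15.1179 each)
Sep 9, sell 653: 653/789 × $11,928.00 → $9,871.96
After Sep 11: 343 on hand, pool $5,782.04 (≈ $16.8573 each)
Sep 13, sell 272: 272/343 × $5,782.04 → $4,585.17
After Sep 14: 220 on hand, pool $4,027.87 (≈ $18.3085 each)
Total COGS = $9,871.96 + $4,585.17 = $14,457.13
Ending inventory (cost pool remaining) = $4,027.87

COGS = $14,457.13; ending inventory = $4,027.87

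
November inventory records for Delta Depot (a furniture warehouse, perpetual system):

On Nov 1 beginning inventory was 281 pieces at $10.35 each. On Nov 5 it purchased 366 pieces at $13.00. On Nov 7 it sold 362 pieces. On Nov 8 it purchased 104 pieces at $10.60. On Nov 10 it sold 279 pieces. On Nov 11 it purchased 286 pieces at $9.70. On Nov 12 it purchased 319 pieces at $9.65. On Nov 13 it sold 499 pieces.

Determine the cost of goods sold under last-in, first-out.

Nov 7, 362 sold [LIFO — newest first]: 362 @ $13.00 = $4,706.00
Nov 10, 279 sold [LIFO — newest first]: 104 @ $10.60 + 4 @ $13.00 + 171 @ $10.35 = $2,924.25
Nov 13, 499 sold [LIFO — newest first]: 319 @ $9.65 + 180 @ $9.70 = $4,824.35
Total COGS = $4,706.00 + $2,924.25 + $4,824.35 = $12,454.60
Ending inventory: 110 @ $10.35 + 106 @ $9.70 = $2,166.70

COGS = $12,454.60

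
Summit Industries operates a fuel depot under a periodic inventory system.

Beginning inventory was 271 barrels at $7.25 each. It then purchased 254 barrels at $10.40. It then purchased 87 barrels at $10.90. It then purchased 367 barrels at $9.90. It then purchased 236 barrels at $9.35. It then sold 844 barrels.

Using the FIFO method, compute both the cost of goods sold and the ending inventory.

COGS = $7,851.45; ending inventory = $3,543.10

Sale 1 (844) [FIFO — oldest first]: 271 @ $7.25 + 254 @ $10.40 + 87 @ $10.90 + 232 @ $9.90 = $7,851.45
Ending inventory: 135 @ $9.90 + 236 @ $9.35 = $3,543.10
Check: goods available $11,394.55 = COGS $7,851.45 + ending $3,543.10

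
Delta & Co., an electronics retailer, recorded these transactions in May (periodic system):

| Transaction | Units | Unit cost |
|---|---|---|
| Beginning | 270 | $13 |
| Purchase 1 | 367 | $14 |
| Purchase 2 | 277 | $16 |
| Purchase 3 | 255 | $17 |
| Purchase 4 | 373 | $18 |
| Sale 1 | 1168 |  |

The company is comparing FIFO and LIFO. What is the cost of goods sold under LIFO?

COGS = $19,163

FIFO COGS: 270 @ $13 + 367 @ $14 + 277 @ $16 + 254 @ $17 = $17,398
LIFO COGS: 373 @ $18 + 255 @ $17 + 277 @ $16 + 263 @ $14 = $19,163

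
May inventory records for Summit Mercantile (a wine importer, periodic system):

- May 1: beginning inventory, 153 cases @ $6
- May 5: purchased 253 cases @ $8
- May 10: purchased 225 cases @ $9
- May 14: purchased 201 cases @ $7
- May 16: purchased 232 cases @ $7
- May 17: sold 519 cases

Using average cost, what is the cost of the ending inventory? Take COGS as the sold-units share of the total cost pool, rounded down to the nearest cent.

Ending inventory = $4,096.72

May 17, sell 519: 519/1064 × $7,998.00 → $3,901.28
Ending inventory (cost pool remaining) = $4,096.72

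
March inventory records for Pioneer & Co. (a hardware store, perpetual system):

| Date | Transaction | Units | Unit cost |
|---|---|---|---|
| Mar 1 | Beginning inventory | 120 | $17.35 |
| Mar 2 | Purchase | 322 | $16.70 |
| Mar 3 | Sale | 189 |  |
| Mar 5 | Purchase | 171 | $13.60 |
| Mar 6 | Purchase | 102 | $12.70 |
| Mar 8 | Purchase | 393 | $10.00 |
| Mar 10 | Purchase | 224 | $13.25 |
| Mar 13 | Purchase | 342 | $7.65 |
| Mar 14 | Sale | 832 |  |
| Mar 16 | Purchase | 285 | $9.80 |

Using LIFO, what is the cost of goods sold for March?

Mar 3, 189 sold [LIFO — newest first]: 189 @ $16.70 = $3,156.30
Mar 14, 832 sold [LIFO — newest first]: 342 @ $7.65 + 224 @ $13.25 + 266 @ $10.00 = $8,244.30
Total COGS = $3,156.30 + $8,244.30 = $11,400.60
Ending inventory: 120 @ $17.35 + 133 @ $16.70 + 171 @ $13.60 + 102 @ $12.70 + 127 @ $10.00 + 285 @ $9.80 = $11,987.10

COGS = $11,400.60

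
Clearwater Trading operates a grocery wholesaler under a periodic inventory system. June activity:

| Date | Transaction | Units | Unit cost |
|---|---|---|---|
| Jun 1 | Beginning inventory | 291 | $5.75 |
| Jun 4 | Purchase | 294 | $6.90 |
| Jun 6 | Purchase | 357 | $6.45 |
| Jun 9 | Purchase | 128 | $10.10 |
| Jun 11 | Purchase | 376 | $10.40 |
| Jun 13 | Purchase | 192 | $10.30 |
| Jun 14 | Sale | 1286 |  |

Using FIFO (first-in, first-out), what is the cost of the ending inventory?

Jun 14, 1286 sold [FIFO — oldest first]: 291 @ $5.75 + 294 @ $6.90 + 357 @ $6.45 + 128 @ $10.10 + 216 @ $10.40 = $9,543.70
Ending inventory: 160 @ $10.40 + 192 @ $10.30 = $3,641.60

Ending inventory = $3,641.60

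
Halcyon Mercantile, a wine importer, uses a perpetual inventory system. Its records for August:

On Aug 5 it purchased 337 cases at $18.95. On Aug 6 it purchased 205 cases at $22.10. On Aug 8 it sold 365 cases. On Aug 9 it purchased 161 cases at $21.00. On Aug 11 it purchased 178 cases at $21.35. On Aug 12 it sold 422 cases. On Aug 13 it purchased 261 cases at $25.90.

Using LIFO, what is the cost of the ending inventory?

Ending inventory = $8,541.20

Aug 8, 365 sold [LIFO — newest first]: 205 @ $22.10 + 160 @ $18.95 = $7,562.50
Aug 12, 422 sold [LIFO — newest first]: 178 @ $21.35 + 161 @ $21.00 + 83 @ $18.95 = $8,754.15
Total COGS = $7,562.50 + $8,754.15 = $16,316.65
Ending inventory: 94 @ $18.95 + 261 @ $25.90 = $8,541.20
Check: goods available $24,857.85 = COGS $16,316.65 + ending $8,541.20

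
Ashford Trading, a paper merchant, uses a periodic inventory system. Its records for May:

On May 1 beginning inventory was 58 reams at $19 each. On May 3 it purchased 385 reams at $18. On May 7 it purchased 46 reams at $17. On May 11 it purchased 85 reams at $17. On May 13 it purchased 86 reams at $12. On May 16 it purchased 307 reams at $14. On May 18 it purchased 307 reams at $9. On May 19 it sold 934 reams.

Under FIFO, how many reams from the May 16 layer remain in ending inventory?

May 19, 934 sold [FIFO — oldest first]: 58 @ $19 + 385 @ $18 + 46 @ $17 + 85 @ $17 + 86 @ $12 + 274 @ $14 = $15,127
Ending inventory: 33 @ $14 + 307 @ $9 = $3,225
Check: goods available $18,352 = COGS $15,127 + ending $3,225

33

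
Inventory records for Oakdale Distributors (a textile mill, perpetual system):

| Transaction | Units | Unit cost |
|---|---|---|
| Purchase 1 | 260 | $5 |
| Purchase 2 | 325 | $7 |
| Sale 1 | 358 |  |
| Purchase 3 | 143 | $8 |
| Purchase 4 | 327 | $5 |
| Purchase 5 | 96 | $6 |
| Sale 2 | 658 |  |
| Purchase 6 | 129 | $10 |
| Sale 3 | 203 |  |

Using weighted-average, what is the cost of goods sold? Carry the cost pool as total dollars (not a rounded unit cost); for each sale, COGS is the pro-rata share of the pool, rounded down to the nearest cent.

COGS = $7,735.39

After Purchase 1: 260 on hand, pool $1,300.00 (≈ $5.0000 each)
After Purchase 2: 585 on hand, pool $3,575.00 (≈ $6.1111 each)
Sale 1, sell 358: 358/585 × $3,575.00 → $2,187.77
After Purchase 3: 370 on hand, pool $2,531.23 (≈ $6.8412 each)
After Purchase 4: 697 on hand, pool $4,166.23 (≈ $5.9774 each)
After Purchase 5: 793 on hand, pool $4,742.23 (≈ $5.9801 each)
Sale 2, sell 658: 658/793 × $4,742.23 → $3,934.91
After Purchase 6: 264 on hand, pool $2,097.32 (≈ $7.9444 each)
Sale 3, sell 203: 203/264 × $2,097.32 → $1,612.71
Total COGS = $2,187.77 + $3,934.91 + $1,612.71 = $7,735.39
Ending inventory (cost pool remaining) = $484.61
Check: goods available $8,220.00 = COGS $7,735.39 + ending $484.61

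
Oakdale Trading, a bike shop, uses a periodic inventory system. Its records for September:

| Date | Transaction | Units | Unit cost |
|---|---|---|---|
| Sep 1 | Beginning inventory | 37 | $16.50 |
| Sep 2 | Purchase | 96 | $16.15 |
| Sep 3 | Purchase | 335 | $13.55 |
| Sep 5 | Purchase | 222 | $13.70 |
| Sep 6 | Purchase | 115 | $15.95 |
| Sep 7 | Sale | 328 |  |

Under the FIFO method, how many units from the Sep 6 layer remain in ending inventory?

115

Sep 7, 328 sold [FIFO — oldest first]: 37 @ $16.50 + 96 @ $16.15 + 195 @ $13.55 = $4,803.15
Ending inventory: 140 @ $13.55 + 222 @ $13.70 + 115 @ $15.95 = $6,772.65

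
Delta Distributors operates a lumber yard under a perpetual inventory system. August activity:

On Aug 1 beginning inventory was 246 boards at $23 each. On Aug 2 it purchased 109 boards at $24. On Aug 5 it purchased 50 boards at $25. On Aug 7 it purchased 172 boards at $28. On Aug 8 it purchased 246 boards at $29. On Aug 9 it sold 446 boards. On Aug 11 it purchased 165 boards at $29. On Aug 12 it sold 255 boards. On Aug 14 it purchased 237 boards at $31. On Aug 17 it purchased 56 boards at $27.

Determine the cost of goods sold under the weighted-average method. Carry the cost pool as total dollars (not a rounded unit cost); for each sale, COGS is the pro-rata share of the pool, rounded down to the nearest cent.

After Aug 1: 246 on hand, pool $5,658.00 (≈ $23.0000 each)
After Aug 2: 355 on hand, pool $8,274.00 (≈ $23.3070 each)
After Aug 5: 405 on hand, pool $9,524.00 (≈ $23.5160 each)
After Aug 7: 577 on hand, pool $14,340.00 (≈ $24.8527 each)
After Aug 8: 823 on hand, pool $21,474.00 (≈ $26.0923 each)
Aug 9, sell 446: 446/823 × $21,474.00 → $11,637.18
After Aug 11: 542 on hand, pool $14,621.82 (≈ $26.9775 each)
Aug 12, sell 255: 255/542 × $14,621.82 → $6,879.26
After Aug 14: 524 on hand, pool $15,089.56 (≈ $28.7969 each)
After Aug 17: 580 on hand, pool $16,601.56 (≈ $28.6234 each)
Total COGS = $11,637.18 + $6,879.26 = $18,516.44
Ending inventory (cost pool remaining) = $16,601.56

COGS = $18,516.44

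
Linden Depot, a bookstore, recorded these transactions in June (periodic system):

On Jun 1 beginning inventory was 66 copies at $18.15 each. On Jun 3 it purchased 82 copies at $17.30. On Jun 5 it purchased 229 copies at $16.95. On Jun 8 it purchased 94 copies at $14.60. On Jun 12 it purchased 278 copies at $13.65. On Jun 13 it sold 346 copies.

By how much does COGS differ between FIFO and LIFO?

FIFO COGS: 66 @ $18.15 + 82 @ $17.30 + 198 @ $16.95 = $5,972.60
LIFO COGS: 278 @ $13.65 + 68 @ $14.60 = $4,787.50
Difference = |$5,972.60 − $4,787.50| = $1,185.10

$1,185.10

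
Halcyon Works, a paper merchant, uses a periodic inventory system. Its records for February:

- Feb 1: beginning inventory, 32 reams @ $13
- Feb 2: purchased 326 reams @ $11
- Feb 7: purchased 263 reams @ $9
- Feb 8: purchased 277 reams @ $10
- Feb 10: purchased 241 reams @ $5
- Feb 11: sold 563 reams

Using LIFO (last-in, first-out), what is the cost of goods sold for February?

Feb 11, 563 sold [LIFO — newest first]: 241 @ $5 + 277 @ $10 + 45 @ $9 = $4,380
Ending inventory: 32 @ $13 + 326 @ $11 + 218 @ $9 = $5,964
Check: goods available $10,344 = COGS $4,380 + ending $5,964

COGS = $4,380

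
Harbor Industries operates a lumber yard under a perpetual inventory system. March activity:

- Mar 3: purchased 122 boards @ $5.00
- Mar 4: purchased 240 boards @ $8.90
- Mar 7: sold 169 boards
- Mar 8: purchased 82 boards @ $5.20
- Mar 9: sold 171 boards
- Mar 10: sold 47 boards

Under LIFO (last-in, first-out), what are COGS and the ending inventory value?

Mar 7, 169 sold [LIFO — newest first]: 169 @ $8.90 = $1,504.10
Mar 9, 171 sold [LIFO — newest first]: 82 @ $5.20 + 71 @ $8.90 + 18 @ $5.00 = $1,148.30
Mar 10, 47 sold [LIFO — newest first]: 47 @ $5.00 = $235.00
Total COGS = $1,504.10 + $1,148.30 + $235.00 = $2,887.40
Ending inventory: 57 @ $5.00 = $285.00
Check: goods available $3,172.40 = COGS $2,887.40 + ending $285.00

COGS = $2,887.40; ending inventory = $285.00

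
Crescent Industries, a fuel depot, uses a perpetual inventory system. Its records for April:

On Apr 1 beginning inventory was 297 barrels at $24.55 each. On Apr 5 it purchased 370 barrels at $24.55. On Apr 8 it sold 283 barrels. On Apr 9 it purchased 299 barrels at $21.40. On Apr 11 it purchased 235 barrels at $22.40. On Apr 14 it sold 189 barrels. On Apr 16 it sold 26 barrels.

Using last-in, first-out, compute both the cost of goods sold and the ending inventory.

Apr 8, 283 sold [LIFO — newest first]: 283 @ $24.55 = $6,947.65
Apr 14, 189 sold [LIFO — newest first]: 189 @ $22.40 = $4,233.60
Apr 16, 26 sold [LIFO — newest first]: 26 @ $22.40 = $582.40
Total COGS = $6,947.65 + $4,233.60 + $582.40 = $11,763.65
Ending inventory: 297 @ $24.55 + 87 @ $24.55 + 299 @ $21.40 + 20 @ $22.40 = $16,273.80

COGS = $11,763.65; ending inventory = $16,273.80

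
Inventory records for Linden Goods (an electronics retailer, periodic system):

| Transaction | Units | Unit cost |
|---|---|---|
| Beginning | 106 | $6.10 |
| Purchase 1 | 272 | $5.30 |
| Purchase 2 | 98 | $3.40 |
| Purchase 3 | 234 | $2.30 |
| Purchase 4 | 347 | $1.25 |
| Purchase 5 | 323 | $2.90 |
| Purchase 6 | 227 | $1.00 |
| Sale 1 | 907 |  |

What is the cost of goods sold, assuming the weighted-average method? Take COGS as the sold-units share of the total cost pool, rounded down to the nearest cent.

COGS = $2,572.02

Sale 1, sell 907: 907/1607 × $4,557.05 → $2,572.02
Ending inventory (cost pool remaining) = $1,985.03
Check: goods available $4,557.05 = COGS $2,572.02 + ending $1,985.03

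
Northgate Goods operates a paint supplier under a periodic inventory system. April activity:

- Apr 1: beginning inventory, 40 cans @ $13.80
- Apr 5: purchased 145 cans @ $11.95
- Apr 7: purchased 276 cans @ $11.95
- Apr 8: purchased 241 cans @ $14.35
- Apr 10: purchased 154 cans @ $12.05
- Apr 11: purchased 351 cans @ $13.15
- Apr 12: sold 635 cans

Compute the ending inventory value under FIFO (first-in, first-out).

Apr 12, 635 sold [FIFO — oldest first]: 40 @ $13.80 + 145 @ $11.95 + 276 @ $11.95 + 174 @ $14.35 = $8,079.85
Ending inventory: 67 @ $14.35 + 154 @ $12.05 + 351 @ $13.15 = $7,432.80
Check: goods available $15,512.65 = COGS $8,079.85 + ending $7,432.80

Ending inventory = $7,432.80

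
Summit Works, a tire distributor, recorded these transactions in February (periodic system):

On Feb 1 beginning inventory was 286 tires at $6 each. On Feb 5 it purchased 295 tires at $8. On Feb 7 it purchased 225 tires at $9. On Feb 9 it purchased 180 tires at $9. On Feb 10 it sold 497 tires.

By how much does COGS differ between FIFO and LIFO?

FIFO COGS: 286 @ $6 + 211 @ $8 = $3,404
LIFO COGS: 180 @ $9 + 225 @ $9 + 92 @ $8 = $4,381
Difference = |$3,404 − $4,381| = $977

$977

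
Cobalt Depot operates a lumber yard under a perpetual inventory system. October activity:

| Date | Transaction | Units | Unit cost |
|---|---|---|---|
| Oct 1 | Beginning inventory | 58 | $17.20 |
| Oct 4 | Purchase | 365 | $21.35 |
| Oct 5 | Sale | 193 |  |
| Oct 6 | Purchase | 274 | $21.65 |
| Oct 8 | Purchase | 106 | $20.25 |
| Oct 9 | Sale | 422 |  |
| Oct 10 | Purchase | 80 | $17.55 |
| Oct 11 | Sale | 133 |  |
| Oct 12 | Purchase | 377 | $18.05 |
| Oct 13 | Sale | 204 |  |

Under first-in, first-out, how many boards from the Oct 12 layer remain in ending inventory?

Oct 5, 193 sold [FIFO — oldest first]: 58 @ $17.20 + 135 @ $21.35 = $3,879.85
Oct 9, 422 sold [FIFO — oldest first]: 230 @ $21.35 + 192 @ $21.65 = $9,067.30
Oct 11, 133 sold [FIFO — oldest first]: 82 @ $21.65 + 51 @ $20.25 = $2,808.05
Oct 13, 204 sold [FIFO — oldest first]: 55 @ $20.25 + 80 @ $17.55 + 69 @ $18.05 = $3,763.20
Total COGS = $3,879.85 + $9,067.30 + $2,808.05 + $3,763.20 = $19,518.40
Ending inventory: 308 @ $18.05 = $5,559.40
Check: goods available $25,077.80 = COGS $19,518.40 + ending $5,559.40

308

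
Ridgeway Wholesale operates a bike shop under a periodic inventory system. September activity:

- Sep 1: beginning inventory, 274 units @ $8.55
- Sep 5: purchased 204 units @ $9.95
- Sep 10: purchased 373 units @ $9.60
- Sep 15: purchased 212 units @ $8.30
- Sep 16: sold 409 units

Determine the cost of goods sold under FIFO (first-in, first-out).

COGS = $3,685.95

Sep 16, 409 sold [FIFO — oldest first]: 274 @ $8.55 + 135 @ $9.95 = $3,685.95
Ending inventory: 69 @ $9.95 + 373 @ $9.60 + 212 @ $8.30 = $6,026.95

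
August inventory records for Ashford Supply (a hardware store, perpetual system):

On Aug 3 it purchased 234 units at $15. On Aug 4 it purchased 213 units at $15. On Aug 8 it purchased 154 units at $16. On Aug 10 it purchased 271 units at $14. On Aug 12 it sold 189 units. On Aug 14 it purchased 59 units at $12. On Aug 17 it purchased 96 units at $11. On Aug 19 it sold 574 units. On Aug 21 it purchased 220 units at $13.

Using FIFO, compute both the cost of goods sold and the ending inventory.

COGS = $11,437; ending inventory = $6,150

Aug 12, 189 sold [FIFO — oldest first]: 189 @ $15 = $2,835
Aug 19, 574 sold [FIFO — oldest first]: 45 @ $15 + 213 @ $15 + 154 @ $16 + 162 @ $14 = $8,602
Total COGS = $2,835 + $8,602 = $11,437
Ending inventory: 109 @ $14 + 59 @ $12 + 96 @ $11 + 220 @ $13 = $6,150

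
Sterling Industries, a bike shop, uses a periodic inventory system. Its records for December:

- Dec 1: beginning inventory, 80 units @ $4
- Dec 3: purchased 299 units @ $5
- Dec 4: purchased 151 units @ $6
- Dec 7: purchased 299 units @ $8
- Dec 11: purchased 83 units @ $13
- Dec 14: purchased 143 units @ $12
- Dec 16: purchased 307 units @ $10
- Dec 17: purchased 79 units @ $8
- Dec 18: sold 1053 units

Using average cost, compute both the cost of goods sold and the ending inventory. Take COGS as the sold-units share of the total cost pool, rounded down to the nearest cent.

COGS = $8,483.92; ending inventory = $3,126.08

Dec 18, sell 1053: 1053/1441 × $11,610.00 → $8,483.92
Ending inventory (cost pool remaining) = $3,126.08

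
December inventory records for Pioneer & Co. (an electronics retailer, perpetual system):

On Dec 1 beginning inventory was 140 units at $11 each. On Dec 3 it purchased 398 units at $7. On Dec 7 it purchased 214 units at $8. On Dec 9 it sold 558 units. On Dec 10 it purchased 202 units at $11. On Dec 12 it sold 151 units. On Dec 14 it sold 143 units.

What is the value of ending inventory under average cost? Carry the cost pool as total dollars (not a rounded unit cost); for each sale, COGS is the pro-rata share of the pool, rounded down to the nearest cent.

After Dec 1: 140 on hand, pool $1,540.00 (≈ $11.0000 each)
After Dec 3: 538 on hand, pool $4,326.00 (≈ $8.0409 each)
After Dec 7: 752 on hand, pool $6,038.00 (≈ $8.0293 each)
Dec 9, sell 558: 558/752 × $6,038.00 → $4,480.32
After Dec 10: 396 on hand, pool $3,779.68 (≈ $9.5446 each)
Dec 12, sell 151: 151/396 × $3,779.68 → $1,441.24
Dec 14, sell 143: 143/245 × $2,338.44 → $1,364.88
Total COGS = $4,480.32 + $1,441.24 + $1,364.88 = $7,286.44
Ending inventory (cost pool remaining) = $973.56
Check: goods available $8,260.00 = COGS $7,286.44 + ending $973.56

Ending inventory = $973.56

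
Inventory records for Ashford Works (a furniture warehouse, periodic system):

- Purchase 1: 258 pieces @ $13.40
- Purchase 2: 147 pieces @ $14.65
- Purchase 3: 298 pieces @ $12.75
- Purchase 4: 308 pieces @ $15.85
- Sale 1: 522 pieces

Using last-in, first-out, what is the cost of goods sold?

Sale 1 (522) [LIFO — newest first]: 308 @ $15.85 + 214 @ $12.75 = $7,610.30
Ending inventory: 258 @ $13.40 + 147 @ $14.65 + 84 @ $12.75 = $6,681.75

COGS = $7,610.30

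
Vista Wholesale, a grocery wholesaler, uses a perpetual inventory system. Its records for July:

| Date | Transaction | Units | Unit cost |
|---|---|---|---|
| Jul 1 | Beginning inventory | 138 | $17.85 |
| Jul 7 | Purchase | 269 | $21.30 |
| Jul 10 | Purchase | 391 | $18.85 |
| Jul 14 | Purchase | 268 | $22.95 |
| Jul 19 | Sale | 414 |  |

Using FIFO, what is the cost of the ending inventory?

Jul 19, 414 sold [FIFO — oldest first]: 138 @ $17.85 + 269 @ $21.30 + 7 @ $18.85 = $8,324.95
Ending inventory: 384 @ $18.85 + 268 @ $22.95 = $13,389.00
Check: goods available $21,713.95 = COGS $8,324.95 + ending $13,389.00

Ending inventory = $13,389.00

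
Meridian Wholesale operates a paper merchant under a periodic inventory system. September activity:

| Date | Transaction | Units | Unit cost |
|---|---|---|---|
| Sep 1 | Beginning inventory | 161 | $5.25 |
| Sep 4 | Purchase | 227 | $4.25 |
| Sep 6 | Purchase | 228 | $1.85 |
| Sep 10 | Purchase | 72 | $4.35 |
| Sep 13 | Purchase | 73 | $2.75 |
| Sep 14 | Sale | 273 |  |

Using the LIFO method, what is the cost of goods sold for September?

Sep 14, 273 sold [LIFO — newest first]: 73 @ $2.75 + 72 @ $4.35 + 128 @ $1.85 = $750.75
Ending inventory: 161 @ $5.25 + 227 @ $4.25 + 100 @ $1.85 = $1,995.00

COGS = $750.75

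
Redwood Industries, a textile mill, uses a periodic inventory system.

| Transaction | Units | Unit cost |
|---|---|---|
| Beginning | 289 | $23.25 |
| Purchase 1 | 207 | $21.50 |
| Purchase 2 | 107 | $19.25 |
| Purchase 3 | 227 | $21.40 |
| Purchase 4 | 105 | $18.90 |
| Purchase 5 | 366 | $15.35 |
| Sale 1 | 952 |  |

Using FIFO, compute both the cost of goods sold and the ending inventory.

COGS = $20,332.75; ending inventory = $5,357.15

Sale 1 (952) [FIFO — oldest first]: 289 @ $23.25 + 207 @ $21.50 + 107 @ $19.25 + 227 @ $21.40 + 105 @ $18.90 + 17 @ $15.35 = $20,332.75
Ending inventory: 349 @ $15.35 = $5,357.15
Check: goods available $25,689.90 = COGS $20,332.75 + ending $5,357.15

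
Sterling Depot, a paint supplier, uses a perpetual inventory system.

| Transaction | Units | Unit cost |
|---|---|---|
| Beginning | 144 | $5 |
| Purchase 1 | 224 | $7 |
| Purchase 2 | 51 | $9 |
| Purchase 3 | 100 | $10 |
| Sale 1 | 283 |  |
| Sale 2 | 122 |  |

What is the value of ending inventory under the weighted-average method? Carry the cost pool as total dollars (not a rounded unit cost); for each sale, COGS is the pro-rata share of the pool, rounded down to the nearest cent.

Ending inventory = $823.05

After Beginning: 144 on hand, pool $720.00 (≈ $5.0000 each)
After Purchase 1: 368 on hand, pool $2,288.00 (≈ $6.2174 each)
After Purchase 2: 419 on hand, pool $2,747.00 (≈ $6.5561 each)
After Purchase 3: 519 on hand, pool $3,747.00 (≈ $7.2197 each)
Sale 1, sell 283: 283/519 × $3,747.00 → $2,043.16
Sale 2, sell 122: 122/236 × $1,703.84 → $880.79
Total COGS = $2,043.16 + $880.79 = $2,923.95
Ending inventory (cost pool remaining) = $823.05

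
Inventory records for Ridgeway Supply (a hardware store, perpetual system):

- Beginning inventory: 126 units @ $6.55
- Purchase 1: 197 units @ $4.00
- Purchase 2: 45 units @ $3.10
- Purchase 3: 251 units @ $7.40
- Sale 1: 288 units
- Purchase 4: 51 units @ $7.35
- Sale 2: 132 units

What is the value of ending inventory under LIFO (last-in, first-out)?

Sale 1 (288) [LIFO — newest first]: 251 @ $7.40 + 37 @ $3.10 = $1,972.10
Sale 2 (132) [LIFO — newest first]: 51 @ $7.35 + 8 @ $3.10 + 73 @ $4.00 = $691.65
Total COGS = $1,972.10 + $691.65 = $2,663.75
Ending inventory: 126 @ $6.55 + 124 @ $4.00 = $1,321.30

Ending inventory = $1,321.30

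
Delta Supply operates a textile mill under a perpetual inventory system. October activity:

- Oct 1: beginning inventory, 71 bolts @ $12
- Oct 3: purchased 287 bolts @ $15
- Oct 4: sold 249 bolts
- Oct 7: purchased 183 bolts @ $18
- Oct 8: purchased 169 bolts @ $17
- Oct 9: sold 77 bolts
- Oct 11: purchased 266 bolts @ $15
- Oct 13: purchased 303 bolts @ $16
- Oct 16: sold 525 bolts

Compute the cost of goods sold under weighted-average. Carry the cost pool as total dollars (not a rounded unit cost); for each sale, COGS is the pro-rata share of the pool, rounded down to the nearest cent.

COGS = $13,298.35

After Oct 1: 71 on hand, pool $852.00 (≈ $12.0000 each)
After Oct 3: 358 on hand, pool $5,157.00 (≈ $14.4050 each)
Oct 4, sell 249: 249/358 × $5,157.00 → $3,586.85
After Oct 7: 292 on hand, pool $4,864.15 (≈ $16.6580 each)
After Oct 8: 461 on hand, pool $7,737.15 (≈ $16.7834 each)
Oct 9, sell 77: 77/461 × $7,737.15 → $1,292.32
After Oct 11: 650 on hand, pool $10,434.83 (≈ $16.0536 each)
After Oct 13: 953 on hand, pool $15,282.83 (≈ $16.0365 each)
Oct 16, sell 525: 525/953 × $15,282.83 → $8,419.18
Total COGS = $3,586.85 + $1,292.32 + $8,419.18 = $13,298.35
Ending inventory (cost pool remaining) = $6,863.65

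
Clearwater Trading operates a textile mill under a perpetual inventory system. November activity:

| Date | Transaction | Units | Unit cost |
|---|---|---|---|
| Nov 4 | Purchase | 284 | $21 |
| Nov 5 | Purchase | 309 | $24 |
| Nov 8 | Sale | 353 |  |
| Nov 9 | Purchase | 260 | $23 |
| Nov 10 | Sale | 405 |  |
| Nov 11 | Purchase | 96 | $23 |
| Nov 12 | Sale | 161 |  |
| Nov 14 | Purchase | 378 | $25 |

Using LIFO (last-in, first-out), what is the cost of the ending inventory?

Nov 8, 353 sold [LIFO — newest first]: 309 @ $24 + 44 @ $21 = $8,340
Nov 10, 405 sold [LIFO — newest first]: 260 @ $23 + 145 @ $21 = $9,025
Nov 12, 161 sold [LIFO — newest first]: 96 @ $23 + 65 @ $21 = $3,573
Total COGS = $8,340 + $9,025 + $3,573 = $20,938
Ending inventory: 30 @ $21 + 378 @ $25 = $10,080
Check: goods available $31,018 = COGS $20,938 + ending $10,080

Ending inventory = $10,080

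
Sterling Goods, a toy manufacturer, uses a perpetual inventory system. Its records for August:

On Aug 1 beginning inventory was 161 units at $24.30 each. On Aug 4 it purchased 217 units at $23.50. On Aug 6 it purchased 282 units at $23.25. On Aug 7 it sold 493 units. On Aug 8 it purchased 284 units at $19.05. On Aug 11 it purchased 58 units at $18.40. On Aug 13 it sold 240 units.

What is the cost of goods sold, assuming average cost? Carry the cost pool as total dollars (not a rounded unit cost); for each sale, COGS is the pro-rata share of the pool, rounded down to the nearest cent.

COGS = $16,540.62

After Aug 1: 161 on hand, pool $3,912.30 (≈ $24.3000 each)
After Aug 4: 378 on hand, pool $9,011.80 (≈ $23.8407 each)
After Aug 6: 660 on hand, pool $15,568.30 (≈ $23.5883 each)
Aug 7, sell 493: 493/660 × $15,568.30 → $11,629.04
After Aug 8: 451 on hand, pool $9,349.46 (≈ $20.7305 each)
After Aug 11: 509 on hand, pool $10,416.66 (≈ $20.4650 each)
Aug 13, sell 240: 240/509 × $10,416.66 → $4,911.58
Total COGS = $11,629.04 + $4,911.58 = $16,540.62
Ending inventory (cost pool remaining) = $5,505.08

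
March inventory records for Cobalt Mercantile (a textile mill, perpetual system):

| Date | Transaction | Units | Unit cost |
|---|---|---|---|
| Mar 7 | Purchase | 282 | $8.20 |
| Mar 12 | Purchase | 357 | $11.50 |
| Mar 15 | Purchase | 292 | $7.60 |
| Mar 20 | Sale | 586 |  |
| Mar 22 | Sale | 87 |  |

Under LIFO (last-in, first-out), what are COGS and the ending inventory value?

Mar 20, 586 sold [LIFO — newest first]: 292 @ $7.60 + 294 @ $11.50 = $5,600.20
Mar 22, 87 sold [LIFO — newest first]: 63 @ $11.50 + 24 @ $8.20 = $921.30
Total COGS = $5,600.20 + $921.30 = $6,521.50
Ending inventory: 258 @ $8.20 = $2,115.60
Check: goods available $8,637.10 = COGS $6,521.50 + ending $2,115.60

COGS = $6,521.50; ending inventory = $2,115.60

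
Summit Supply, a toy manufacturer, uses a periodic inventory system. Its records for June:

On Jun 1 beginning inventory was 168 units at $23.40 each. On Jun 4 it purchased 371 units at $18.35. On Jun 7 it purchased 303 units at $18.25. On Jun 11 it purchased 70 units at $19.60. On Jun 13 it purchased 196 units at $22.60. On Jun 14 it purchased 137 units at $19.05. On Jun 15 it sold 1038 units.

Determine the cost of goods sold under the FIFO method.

Jun 15, 1038 sold [FIFO — oldest first]: 168 @ $23.40 + 371 @ $18.35 + 303 @ $18.25 + 70 @ $19.60 + 126 @ $22.60 = $20,488.40
Ending inventory: 70 @ $22.60 + 137 @ $19.05 = $4,191.85

COGS = $20,488.40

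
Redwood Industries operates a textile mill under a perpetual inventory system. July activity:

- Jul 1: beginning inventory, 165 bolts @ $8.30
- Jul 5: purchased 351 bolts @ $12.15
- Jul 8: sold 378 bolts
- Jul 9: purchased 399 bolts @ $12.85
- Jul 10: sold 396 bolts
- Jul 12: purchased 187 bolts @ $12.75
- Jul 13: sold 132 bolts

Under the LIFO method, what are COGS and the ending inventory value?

Jul 8, 378 sold [LIFO — newest first]: 351 @ $12.15 + 27 @ $8.30 = $4,488.75
Jul 10, 396 sold [LIFO — newest first]: 396 @ $12.85 = $5,088.60
Jul 13, 132 sold [LIFO — newest first]: 132 @ $12.75 = $1,683.00
Total COGS = $4,488.75 + $5,088.60 + $1,683.00 = $11,260.35
Ending inventory: 138 @ $8.30 + 3 @ $12.85 + 55 @ $12.75 = $1,885.20

COGS = $11,260.35; ending inventory = $1,885.20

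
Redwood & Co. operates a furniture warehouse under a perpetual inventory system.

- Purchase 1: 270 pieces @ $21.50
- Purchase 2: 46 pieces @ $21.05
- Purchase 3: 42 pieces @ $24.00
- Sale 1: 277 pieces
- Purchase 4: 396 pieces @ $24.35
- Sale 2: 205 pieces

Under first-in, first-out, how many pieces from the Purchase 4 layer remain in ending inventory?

272

Sale 1 (277) [FIFO — oldest first]: 270 @ $21.50 + 7 @ $21.05 = $5,952.35
Sale 2 (205) [FIFO — oldest first]: 39 @ $21.05 + 42 @ $24.00 + 124 @ $24.35 = $4,848.35
Total COGS = $5,952.35 + $4,848.35 = $10,800.70
Ending inventory: 272 @ $24.35 = $6,623.20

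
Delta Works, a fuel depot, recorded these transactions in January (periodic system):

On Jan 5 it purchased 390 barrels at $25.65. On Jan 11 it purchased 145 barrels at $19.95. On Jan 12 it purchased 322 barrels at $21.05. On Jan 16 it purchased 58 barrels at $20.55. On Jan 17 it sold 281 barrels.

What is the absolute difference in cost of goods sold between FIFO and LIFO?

$1,321.60

FIFO COGS: 281 @ $25.65 = $7,207.65
LIFO COGS: 58 @ $20.55 + 223 @ $21.05 = $5,886.05
Difference = |$7,207.65 − $5,886.05| = $1,321.60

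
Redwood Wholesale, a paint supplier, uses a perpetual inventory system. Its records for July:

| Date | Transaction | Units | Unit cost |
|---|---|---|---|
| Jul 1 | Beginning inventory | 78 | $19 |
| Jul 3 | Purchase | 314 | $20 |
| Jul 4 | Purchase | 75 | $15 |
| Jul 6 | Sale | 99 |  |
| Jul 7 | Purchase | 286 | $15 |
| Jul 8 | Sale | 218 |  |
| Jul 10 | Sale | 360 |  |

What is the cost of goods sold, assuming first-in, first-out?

Jul 6, 99 sold [FIFO — oldest first]: 78 @ $19 + 21 @ $20 = $1,902
Jul 8, 218 sold [FIFO — oldest first]: 218 @ $20 = $4,360
Jul 10, 360 sold [FIFO — oldest first]: 75 @ $20 + 75 @ $15 + 210 @ $15 = $5,775
Total COGS = $1,902 + $4,360 + $5,775 = $12,037
Ending inventory: 76 @ $15 = $1,140
Check: goods available $13,177 = COGS $12,037 + ending $1,140

COGS = $12,037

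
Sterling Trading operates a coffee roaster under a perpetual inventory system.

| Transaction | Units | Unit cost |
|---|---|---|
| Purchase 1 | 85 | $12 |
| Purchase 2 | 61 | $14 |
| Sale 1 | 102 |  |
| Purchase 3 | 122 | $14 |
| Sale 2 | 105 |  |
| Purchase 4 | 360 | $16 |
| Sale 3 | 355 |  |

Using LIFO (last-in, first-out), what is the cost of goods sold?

Sale 1 (102) [LIFO — newest first]: 61 @ $14 + 41 @ $12 = $1,346
Sale 2 (105) [LIFO — newest first]: 105 @ $14 = $1,470
Sale 3 (355) [LIFO — newest first]: 355 @ $16 = $5,680
Total COGS = $1,346 + $1,470 + $5,680 = $8,496
Ending inventory: 44 @ $12 + 17 @ $14 + 5 @ $16 = $846

COGS = $8,496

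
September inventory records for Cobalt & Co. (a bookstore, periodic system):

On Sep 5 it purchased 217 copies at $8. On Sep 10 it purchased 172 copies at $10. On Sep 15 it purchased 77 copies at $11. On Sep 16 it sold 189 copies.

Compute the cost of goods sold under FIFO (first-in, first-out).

Sep 16, 189 sold [FIFO — oldest first]: 189 @ $8 = $1,512
Ending inventory: 28 @ $8 + 172 @ $10 + 77 @ $11 = $2,791
Check: goods available $4,303 = COGS $1,512 + ending $2,791

COGS = $1,512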